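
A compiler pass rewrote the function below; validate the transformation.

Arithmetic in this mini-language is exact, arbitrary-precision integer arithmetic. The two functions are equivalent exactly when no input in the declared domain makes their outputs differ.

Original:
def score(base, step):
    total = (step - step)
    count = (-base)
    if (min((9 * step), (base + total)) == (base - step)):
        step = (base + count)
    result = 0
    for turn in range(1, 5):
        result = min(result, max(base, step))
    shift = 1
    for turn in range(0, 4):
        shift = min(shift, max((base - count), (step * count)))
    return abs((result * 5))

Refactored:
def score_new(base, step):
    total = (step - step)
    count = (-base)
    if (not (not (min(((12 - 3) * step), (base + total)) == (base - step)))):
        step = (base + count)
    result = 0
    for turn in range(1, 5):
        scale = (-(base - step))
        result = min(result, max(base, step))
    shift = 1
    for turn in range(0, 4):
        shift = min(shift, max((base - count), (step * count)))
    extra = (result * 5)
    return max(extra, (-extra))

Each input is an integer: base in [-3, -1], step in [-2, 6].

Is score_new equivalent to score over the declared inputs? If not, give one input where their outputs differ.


Comparing the listings, the differences include: constant usage differs; local variable names differ; boolean connective usage differs; min/max/abs usage differs; statement counts differ; arithmetic usage differs.
Spot check at base=-1, step=-2 — score: total=0, then count=1, then (min((9 * step), (base + total)) == (base - step)) is false, then result=0, then (turn=1), then result=-1, then (turn=2), then result=-1, then (turn=3), then result=-1, then (turn=4), then result=-1, then shift=1, then (turn=0), then shift=-2, then (turn=1), then shift=-2, then (turn=2), then shift=-2, then (turn=3), then shift=-2, then returns 5. score_new: total=0, then count=1, then (not (not (min(((12 - 3) * step), (base + total)) == (base - step)))) is false, then result=0, then (turn=1), then scale=-1, then result=-1, then (turn=2), then scale=-1, then result=-1, then (turn=3), then scale=-1, then result=-1, then (turn=4), then scale=-1, then result=-1, then shift=1, then (turn=0), then shift=-2, then (turn=1), then shift=-2, then (turn=2), then shift=-2, then (turn=3), then shift=-2, then extra=-5, then returns 5. Both give 5.
Every one of the 27 inputs gives matching results.
verdict: equivalent


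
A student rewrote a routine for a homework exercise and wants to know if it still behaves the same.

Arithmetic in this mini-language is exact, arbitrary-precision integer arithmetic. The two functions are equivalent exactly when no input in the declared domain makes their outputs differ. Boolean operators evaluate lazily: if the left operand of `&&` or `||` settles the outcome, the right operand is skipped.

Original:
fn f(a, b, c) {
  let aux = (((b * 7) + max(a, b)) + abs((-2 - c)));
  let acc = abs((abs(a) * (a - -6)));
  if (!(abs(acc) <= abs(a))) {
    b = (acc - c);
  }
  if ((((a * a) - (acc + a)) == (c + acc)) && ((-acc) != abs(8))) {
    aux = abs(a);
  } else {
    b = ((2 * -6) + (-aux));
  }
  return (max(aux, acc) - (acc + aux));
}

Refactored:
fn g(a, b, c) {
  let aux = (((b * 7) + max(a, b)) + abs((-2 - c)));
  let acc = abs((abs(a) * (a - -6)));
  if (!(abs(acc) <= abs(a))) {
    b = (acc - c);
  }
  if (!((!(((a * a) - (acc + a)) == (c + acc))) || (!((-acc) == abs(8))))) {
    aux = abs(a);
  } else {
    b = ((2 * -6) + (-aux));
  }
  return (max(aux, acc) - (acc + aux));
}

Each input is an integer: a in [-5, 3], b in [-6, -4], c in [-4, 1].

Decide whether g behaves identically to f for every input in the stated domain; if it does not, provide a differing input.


There is a counterexample at a=0, b=-6, c=0: 0 on one side, 40 on the other.
f: aux becomes -40; next acc becomes 0; next (!(abs(acc) <= abs(a))) evaluates to false; next ((((a * a) - (acc + a)) == (c + acc)) && ((-acc) != abs(8))) evaluates to true; next aux becomes 0; next final value 0
g: aux becomes -40; next acc becomes 0; next (!(abs(acc) <= abs(a))) evaluates to false; next (!((!(((a * a) - (acc + a)) == (c + acc))) || (!((-acc) == abs(8))))) evaluates to false; next b becomes 28; next final value 40
verdict: not equivalent; witness: a=0, b=-6, c=0


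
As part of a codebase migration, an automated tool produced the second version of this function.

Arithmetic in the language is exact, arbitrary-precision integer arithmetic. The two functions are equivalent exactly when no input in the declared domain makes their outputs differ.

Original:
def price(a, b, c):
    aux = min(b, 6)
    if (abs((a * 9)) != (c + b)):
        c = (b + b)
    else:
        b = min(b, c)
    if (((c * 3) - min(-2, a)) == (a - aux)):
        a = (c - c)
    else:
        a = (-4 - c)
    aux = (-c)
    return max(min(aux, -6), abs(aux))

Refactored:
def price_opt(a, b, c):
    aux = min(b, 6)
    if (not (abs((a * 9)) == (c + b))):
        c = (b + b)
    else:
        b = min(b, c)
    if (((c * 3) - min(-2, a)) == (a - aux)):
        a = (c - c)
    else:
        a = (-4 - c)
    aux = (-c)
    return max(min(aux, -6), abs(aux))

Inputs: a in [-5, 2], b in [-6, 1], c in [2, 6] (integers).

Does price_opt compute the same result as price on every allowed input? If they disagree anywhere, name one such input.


Behavior is preserved: although boolean connective usage differs, comparison usage differs, the outputs never diverge.
Spot check at a=0, b=-5, c=5 — price: aux becomes -5; next (abs((a * 9)) != (c + b)) evaluates to false; next b becomes -5; next (((c * 3) - min(-2, a)) == (a - aux)) evaluates to false; next a becomes -9; next aux becomes -5; next final value 5. price_opt: aux becomes -5; next (not (abs((a * 9)) == (c + b))) evaluates to false; next b becomes -5; next (((c * 3) - min(-2, a)) == (a - aux)) evaluates to false; next a becomes -9; next aux becomes -5; next final value 5. Both give 5.
Checked all 320 inputs in the declared domain: the outputs agree on every one.
verdict: equivalent


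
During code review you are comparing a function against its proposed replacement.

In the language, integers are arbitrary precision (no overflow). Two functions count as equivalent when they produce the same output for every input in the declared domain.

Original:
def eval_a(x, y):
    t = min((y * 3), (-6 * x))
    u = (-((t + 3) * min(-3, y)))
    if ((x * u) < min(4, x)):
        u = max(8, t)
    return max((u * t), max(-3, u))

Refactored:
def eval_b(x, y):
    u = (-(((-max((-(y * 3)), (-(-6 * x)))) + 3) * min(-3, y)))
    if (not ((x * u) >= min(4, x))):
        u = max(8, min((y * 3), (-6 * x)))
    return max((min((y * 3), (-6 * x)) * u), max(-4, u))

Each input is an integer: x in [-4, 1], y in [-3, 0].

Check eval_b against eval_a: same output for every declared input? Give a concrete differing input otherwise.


Equivalent. The suspicious edit (`-3` became `-4`) never changes the result for any input inside the declared domain.
Across all 24 domain points the two functions coincide.
Spot check at x=-1, y=-1 — eval_a: t=-3, then u=0, then ((x * u) < min(4, x)) is false, then returns 0. eval_b: u=0, then (not ((x * u) >= min(4, x))) is false, then returns 0. Both give 0.
verdict: equivalent


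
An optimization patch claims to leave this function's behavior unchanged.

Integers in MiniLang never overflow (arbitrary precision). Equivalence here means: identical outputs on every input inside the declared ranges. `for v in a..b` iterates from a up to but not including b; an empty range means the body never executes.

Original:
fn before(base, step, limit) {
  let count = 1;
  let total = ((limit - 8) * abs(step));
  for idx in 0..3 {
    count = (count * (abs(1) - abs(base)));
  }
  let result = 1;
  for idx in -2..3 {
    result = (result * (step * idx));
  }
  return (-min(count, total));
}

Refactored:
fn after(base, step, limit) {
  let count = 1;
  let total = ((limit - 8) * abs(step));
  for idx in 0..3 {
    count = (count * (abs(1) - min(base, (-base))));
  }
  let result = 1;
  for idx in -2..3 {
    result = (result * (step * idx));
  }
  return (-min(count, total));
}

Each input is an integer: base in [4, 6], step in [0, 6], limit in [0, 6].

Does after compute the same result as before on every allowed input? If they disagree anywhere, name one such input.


Run the pair on base=4, step=0, limit=0.
before: count = 1; total = 0; [idx=0]; count = -3; [idx=1]; count = 9; [idx=2]; count = -27; result = 1; [idx=-2]; result = 0; [idx=-1]; result = 0; [idx=0]; result = 0; [idx=1]; result = 0; [idx=2]; result = 0; return 27
after: count = 1; total = 0; [idx=0]; count = 5; [idx=1]; count = 25; [idx=2]; count = 125; result = 1; [idx=-2]; result = 0; [idx=-1]; result = 0; [idx=0]; result = 0; [idx=1]; result = 0; [idx=2]; result = 0; return 0
27 against 0: the behavior changed.
verdict: not equivalent; witness: base=4, step=0, limit=0


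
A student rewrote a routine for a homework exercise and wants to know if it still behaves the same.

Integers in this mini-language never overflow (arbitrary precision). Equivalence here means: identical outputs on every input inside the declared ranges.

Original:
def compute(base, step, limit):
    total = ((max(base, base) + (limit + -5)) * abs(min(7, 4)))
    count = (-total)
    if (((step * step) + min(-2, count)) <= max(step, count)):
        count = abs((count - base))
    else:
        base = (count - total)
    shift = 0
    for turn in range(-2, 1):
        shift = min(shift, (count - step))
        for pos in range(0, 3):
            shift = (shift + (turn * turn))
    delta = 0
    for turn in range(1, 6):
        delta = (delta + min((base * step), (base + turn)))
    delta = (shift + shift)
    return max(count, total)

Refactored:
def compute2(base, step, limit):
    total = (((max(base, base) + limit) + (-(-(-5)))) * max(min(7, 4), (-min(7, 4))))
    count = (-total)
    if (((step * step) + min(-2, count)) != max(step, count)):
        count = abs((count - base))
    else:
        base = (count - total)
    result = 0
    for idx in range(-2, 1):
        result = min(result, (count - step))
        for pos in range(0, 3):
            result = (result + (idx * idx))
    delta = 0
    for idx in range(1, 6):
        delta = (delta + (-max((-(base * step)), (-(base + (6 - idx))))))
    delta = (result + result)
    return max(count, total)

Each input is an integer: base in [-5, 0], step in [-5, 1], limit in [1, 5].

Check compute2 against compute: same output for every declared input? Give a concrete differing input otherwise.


There is a counterexample at base=-5, step=-5, limit=5: 20 on one side, 25 on the other.
compute: total := -20 | count := 20 | (((step * step) + min(-2, count)) <= max(step, count)): false | base := 40 | shift := 0 | iter turn=-2: | shift := 0 | iter pos=0: | shift := 4 | iter pos=1: | shift := 8 | iter pos=2: | shift := 12 | iter turn=-1: | shift := 12 | iter pos=0: | shift := 13 | iter pos=1: | shift := 14 | iter pos=2: | shift := 15 | iter turn=0: | shift := 15 | iter pos=0: | shift := 15 | iter pos=1: | shift := 15 | iter pos=2: | shift := 15 | delta := 0 | iter turn=1: | delta := -200 | iter turn=2: | delta := -400 | iter turn=3: | delta := -600 | iter turn=4: | delta := -800 | iter turn=5: | delta := -1000 | delta := 30 | result 20
compute2: total := -20 | count := 20 | (((step * step) + min(-2, count)) != max(step, count)): true | count := 25 | result := 0 | iter idx=-2: | result := 0 | iter pos=0: | result := 4 | iter pos=1: | result := 8 | iter pos=2: | result := 12 | iter idx=-1: | result := 12 | iter pos=0: | result := 13 | iter pos=1: | result := 14 | iter pos=2: | result := 15 | iter idx=0: | result := 15 | iter pos=0: | result := 15 | iter pos=1: | result := 15 | iter pos=2: | result := 15 | delta := 0 | iter idx=1: | delta := 0 | iter idx=2: | delta := -1 | iter idx=3: | delta := -3 | iter idx=4: | delta := -6 | iter idx=5: | delta := -10 | delta := 30 | result 25
verdict: not equivalent; witness: base=-5, step=-5, limit=5


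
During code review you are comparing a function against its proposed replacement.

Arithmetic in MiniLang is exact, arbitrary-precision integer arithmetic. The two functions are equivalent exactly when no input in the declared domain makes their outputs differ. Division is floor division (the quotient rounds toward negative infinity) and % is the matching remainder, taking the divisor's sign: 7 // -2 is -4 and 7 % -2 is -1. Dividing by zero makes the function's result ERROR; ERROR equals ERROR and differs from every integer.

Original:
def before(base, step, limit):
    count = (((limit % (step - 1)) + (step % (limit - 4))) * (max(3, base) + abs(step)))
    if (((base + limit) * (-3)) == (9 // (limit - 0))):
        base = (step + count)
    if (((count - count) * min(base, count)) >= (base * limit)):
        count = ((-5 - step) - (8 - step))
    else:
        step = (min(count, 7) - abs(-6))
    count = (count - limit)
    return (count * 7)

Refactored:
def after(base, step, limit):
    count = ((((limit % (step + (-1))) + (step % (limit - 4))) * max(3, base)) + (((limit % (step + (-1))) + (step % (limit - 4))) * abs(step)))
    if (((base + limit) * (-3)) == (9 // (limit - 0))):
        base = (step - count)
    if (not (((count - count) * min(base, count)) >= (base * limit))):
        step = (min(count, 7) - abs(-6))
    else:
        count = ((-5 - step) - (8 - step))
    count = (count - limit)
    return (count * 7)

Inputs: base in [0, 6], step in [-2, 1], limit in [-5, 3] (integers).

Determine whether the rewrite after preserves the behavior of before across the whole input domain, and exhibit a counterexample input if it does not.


The rewrite breaks on base=4, step=-2, limit=-3, where the results are -63 and -70.
before: count=-12, then (((base + limit) * (-3)) == (9 // (limit - 0))) is true, then base=-14, then (((count - count) * min(base, count)) >= (base * limit)) is false, then step=-18, then count=-9, then returns -63
after: count=-12, then (((base + limit) * (-3)) == (9 // (limit - 0))) is true, then base=10, then (not (((count - count) * min(base, count)) >= (base * limit))) is false, then count=-13, then count=-10, then returns -70
verdict: not equivalent; witness: base=4, step=-2, limit=-3


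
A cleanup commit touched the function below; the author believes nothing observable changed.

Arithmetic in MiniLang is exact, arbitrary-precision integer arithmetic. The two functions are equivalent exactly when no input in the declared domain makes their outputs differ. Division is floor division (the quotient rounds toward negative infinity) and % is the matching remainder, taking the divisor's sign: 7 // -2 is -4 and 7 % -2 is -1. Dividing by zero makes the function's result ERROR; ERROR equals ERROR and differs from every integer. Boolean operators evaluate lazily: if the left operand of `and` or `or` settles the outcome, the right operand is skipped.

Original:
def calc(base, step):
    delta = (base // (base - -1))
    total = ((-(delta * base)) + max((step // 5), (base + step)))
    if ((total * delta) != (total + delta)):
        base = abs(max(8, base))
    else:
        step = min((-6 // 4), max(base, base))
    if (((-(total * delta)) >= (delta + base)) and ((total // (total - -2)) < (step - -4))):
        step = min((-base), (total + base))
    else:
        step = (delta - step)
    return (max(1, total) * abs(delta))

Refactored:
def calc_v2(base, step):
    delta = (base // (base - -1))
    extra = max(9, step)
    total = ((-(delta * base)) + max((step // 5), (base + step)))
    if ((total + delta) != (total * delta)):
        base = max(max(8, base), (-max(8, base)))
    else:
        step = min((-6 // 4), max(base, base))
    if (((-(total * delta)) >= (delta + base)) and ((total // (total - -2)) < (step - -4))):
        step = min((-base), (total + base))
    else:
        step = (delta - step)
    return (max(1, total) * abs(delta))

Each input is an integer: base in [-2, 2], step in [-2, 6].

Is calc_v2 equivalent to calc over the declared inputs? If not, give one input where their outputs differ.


This is a faithful refactor — min/max/abs usage differs; also statement counts differ; also constant usage differs; also local variable names differ, but the computed results match everywhere.
As a probe, take base=0, step=-2: calc runs delta := 0 | total := -1 | ((total * delta) != (total + delta)): true | base := 8 | (((-(total * delta)) >= (delta + base)) and ((total // (total - -2)) < (step - -4))): false | step := 2 | result 0; calc_v2 runs delta := 0 | extra := 9 | total := -1 | ((total + delta) != (total * delta)): true | base := 8 | (((-(total * delta)) >= (delta + base)) and ((total // (total - -2)) < (step - -4))): false | step := 2 | result 0; both end at 0.
An exhaustive pass over the 45 declared inputs shows identical outputs.
verdict: equivalent


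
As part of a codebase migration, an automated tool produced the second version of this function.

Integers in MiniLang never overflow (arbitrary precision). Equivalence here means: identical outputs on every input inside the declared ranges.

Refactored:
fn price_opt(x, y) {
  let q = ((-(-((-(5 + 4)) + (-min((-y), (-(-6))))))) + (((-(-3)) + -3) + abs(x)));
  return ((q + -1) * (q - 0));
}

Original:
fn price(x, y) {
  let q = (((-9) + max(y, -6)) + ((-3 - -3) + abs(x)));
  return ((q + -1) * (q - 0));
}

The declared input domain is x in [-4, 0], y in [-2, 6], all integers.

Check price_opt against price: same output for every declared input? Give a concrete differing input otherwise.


Differences: constant usage differs, plus arithmetic usage differs, plus min/max/abs usage differs — yet all 45 inputs agree.
verdict: equivalent


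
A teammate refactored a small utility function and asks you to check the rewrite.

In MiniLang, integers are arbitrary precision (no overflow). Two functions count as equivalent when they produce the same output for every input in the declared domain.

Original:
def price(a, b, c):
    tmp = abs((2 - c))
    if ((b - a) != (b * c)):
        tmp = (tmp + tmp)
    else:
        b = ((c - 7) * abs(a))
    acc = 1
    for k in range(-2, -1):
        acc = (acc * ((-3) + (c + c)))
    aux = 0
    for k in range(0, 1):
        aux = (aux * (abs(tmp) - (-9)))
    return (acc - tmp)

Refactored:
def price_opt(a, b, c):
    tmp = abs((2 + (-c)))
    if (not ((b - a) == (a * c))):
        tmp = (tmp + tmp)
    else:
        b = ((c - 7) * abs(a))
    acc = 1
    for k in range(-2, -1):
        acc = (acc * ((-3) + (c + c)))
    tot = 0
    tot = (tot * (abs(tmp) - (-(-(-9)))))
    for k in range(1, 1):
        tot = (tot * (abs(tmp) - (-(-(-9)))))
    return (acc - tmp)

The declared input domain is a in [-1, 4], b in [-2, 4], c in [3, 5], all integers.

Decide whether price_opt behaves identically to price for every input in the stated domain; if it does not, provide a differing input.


Evaluate both at a=1, b=4, c=3.
price: tmp = 1; ((b - a) != (b * c)) -> true; tmp = 2; acc = 1; [k=-2]; acc = 3; aux = 0; [k=0]; aux = 0; return 1
price_opt: tmp = 1; (not ((b - a) == (a * c))) -> false; b = -4; acc = 1; [k=-2]; acc = 3; tot = 0; tot = 0; the k loop: no iterations; return 2
1 and 2 differ, so these are not the same function on this domain.
verdict: not equivalent; witness: a=1, b=4, c=3


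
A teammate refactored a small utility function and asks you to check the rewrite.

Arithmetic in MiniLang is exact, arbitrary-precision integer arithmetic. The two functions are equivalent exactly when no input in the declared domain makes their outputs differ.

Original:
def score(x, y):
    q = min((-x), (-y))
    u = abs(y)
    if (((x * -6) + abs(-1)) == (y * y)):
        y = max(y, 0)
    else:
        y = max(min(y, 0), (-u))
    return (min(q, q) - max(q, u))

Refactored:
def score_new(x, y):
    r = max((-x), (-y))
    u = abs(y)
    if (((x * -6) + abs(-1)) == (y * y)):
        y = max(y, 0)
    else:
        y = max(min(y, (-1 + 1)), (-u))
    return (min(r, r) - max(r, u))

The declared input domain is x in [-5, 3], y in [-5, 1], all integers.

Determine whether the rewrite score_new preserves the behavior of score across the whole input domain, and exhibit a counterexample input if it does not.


Run the pair on x=-5, y=1.
score: q=-1, then u=1, then (((x * -6) + abs(-1)) == (y * y)) is false, then y=0, then returns -2
score_new: r=5, then u=1, then (((x * -6) + abs(-1)) == (y * y)) is false, then y=0, then returns 0
-2 vs 0 — the two versions disagree here.
verdict: not equivalent; witness: x=-5, y=1


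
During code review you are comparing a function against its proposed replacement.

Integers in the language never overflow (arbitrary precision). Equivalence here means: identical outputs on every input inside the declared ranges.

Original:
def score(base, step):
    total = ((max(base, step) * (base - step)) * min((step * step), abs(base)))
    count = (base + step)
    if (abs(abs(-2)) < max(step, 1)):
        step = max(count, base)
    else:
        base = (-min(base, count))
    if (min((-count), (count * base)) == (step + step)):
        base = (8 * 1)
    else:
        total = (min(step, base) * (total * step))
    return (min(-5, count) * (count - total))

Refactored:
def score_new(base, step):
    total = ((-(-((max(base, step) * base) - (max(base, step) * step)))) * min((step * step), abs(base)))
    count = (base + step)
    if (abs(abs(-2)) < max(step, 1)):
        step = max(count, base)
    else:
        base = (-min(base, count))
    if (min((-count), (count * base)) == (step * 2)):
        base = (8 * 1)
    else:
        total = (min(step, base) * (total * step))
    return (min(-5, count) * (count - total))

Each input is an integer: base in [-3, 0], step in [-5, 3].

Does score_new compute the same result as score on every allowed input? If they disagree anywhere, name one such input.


Equivalent — the differences include constant usage differs, and arithmetic usage differs, and min/max/abs usage differs, yet no declared input distinguishes the two.
As a probe, take base=0, step=0: score runs total becomes 0; next count becomes 0; next (abs(abs(-2)) < max(step, 1)) evaluates to false; next base becomes 0; next (min((-count), (count * base)) == (step + step)) evaluates to true; next base becomes 8; next final value 0; score_new runs total becomes 0; next count becomes 0; next (abs(abs(-2)) < max(step, 1)) evaluates to false; next base becomes 0; next (min((-count), (count * base)) == (step * 2)) evaluates to true; next base becomes 8; next final value 0; both end at 0.
Checked all 36 inputs in the declared domain: the outputs agree on every one.
verdict: equivalent


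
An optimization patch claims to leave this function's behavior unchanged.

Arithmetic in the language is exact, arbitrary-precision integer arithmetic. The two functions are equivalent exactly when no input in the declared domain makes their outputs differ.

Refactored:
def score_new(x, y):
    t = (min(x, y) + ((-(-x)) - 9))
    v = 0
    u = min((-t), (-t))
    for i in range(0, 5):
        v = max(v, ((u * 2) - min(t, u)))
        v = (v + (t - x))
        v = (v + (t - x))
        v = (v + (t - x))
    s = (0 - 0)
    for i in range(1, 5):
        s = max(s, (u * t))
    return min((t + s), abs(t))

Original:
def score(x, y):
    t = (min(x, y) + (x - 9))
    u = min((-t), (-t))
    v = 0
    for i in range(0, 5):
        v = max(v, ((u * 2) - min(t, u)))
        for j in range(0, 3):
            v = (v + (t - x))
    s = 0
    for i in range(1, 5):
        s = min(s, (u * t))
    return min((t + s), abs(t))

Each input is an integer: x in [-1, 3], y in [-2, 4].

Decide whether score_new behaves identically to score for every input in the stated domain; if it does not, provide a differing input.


At x=-1, y=-2: score gives -156, score_new gives -12.
verdict: not equivalent; witness: x=-1, y=-2


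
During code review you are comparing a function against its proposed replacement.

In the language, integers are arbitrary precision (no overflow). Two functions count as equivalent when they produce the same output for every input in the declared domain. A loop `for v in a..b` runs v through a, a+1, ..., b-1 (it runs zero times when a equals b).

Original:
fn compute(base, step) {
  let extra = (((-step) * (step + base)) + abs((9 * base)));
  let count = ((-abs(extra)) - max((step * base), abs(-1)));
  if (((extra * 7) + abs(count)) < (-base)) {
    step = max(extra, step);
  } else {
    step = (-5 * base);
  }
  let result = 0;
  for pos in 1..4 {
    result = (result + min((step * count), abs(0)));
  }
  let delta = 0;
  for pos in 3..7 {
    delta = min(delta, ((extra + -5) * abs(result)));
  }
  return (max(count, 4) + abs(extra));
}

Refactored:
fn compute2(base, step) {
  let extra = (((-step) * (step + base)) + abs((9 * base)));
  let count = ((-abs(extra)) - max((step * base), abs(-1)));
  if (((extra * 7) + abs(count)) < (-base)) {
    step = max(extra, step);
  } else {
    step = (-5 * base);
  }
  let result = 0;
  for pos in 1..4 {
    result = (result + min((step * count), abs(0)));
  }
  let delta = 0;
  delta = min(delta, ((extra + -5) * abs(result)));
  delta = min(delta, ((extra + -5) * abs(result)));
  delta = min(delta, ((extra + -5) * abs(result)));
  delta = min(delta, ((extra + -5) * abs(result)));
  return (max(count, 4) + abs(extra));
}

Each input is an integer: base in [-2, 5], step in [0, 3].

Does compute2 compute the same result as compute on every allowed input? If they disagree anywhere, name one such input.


This is a faithful refactor — statement counts differ; also arithmetic usage differs; also loop structure differs; also min/max/abs usage differs; also constant usage differs, but the computed results match everywhere.
One worked example (base=3, step=1) — compute: extra becomes 23; next count becomes -26; next (((extra * 7) + abs(count)) < (-base)) evaluates to false; next step becomes -15; next result becomes 0; next at pos=1:; next result becomes 0; next at pos=2:; next result becomes 0; next at pos=3:; next result becomes 0; next delta becomes 0; next at pos=3:; next delta becomes 0; next at pos=4:; next delta becomes 0; next at pos=5:; next delta becomes 0; next at pos=6:; next delta becomes 0; next final value 27; compute2: extra becomes 23; next count becomes -26; next (((extra * 7) + abs(count)) < (-base)) evaluates to false; next step becomes -15; next result becomes 0; next at pos=1:; next result becomes 0; next at pos=2:; next result becomes 0; next at pos=3:; next result becomes 0; next delta becomes 0; next delta becomes 0; next delta becomes 0; next delta becomes 0; next delta becomes 0; next final value 27; agreement on 27.
Every one of the 32 inputs gives matching results.
verdict: equivalent


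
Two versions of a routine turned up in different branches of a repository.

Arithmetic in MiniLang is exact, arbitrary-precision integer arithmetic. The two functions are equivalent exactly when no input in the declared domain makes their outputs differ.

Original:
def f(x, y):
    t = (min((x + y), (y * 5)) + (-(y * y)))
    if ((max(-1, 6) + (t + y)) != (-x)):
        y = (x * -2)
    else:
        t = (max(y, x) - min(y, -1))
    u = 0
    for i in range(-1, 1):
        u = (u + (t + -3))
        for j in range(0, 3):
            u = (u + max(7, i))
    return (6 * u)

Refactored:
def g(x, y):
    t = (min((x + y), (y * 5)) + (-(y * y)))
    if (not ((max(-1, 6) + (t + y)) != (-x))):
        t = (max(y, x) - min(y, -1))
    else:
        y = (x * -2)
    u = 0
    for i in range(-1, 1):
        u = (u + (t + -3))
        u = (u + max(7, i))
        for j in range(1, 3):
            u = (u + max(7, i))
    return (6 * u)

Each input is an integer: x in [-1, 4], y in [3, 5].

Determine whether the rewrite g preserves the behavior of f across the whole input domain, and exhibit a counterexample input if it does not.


Side by side, the visible changes include: boolean connective usage differs, and loop structure differs, and constant usage differs, and min/max/abs usage differs, and statement counts differ, and arithmetic usage differs.
Spot check at x=0, y=4 — f: t := -12 | ((max(-1, 6) + (t + y)) != (-x)): true | y := 0 | u := 0 | iter i=-1: | u := -15 | iter j=0: | u := -8 | iter j=1: | u := -1 | iter j=2: | u := 6 | iter i=0: | u := -9 | iter j=0: | u := -2 | iter j=1: | u := 5 | iter j=2: | u := 12 | result 72. g: t := -12 | (not ((max(-1, 6) + (t + y)) != (-x))): false | y := 0 | u := 0 | iter i=-1: | u := -15 | u := -8 | iter j=1: | u := -1 | iter j=2: | u := 6 | iter i=0: | u := -9 | u := -2 | iter j=1: | u := 5 | iter j=2: | u := 12 | result 72. Both give 72.
Across all 18 domain points the two functions coincide.
verdict: equivalent


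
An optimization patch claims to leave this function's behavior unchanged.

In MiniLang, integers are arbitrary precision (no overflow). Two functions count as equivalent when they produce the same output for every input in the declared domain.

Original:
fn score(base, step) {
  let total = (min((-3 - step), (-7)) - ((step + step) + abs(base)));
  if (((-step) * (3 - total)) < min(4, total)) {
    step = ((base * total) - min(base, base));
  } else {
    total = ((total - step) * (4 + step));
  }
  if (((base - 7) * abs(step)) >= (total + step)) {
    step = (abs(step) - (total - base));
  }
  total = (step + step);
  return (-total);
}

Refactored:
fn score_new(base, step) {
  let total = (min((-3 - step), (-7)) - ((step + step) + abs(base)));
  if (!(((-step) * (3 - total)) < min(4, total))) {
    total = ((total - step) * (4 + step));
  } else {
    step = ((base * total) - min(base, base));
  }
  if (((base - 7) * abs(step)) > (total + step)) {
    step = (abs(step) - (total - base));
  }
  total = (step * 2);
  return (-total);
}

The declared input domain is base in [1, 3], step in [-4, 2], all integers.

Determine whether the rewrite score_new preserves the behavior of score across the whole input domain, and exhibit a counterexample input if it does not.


Equivalent. The edit looks behavioral (`(((base - 7) * abs(step)) >= (total + step))` became `(((base - 7) * abs(step)) > (total + step))`), but over these ranges it never changes the outcome.
Checked all 21 inputs in the declared domain: the outputs agree on every one.
Spot check at base=2, step=1 — score: total=-11, then (((-step) * (3 - total)) < min(4, total)) is true, then step=-24, then (((base - 7) * abs(step)) >= (total + step)) is false, then total=-48, then returns 48. score_new: total=-11, then (!(((-step) * (3 - total)) < min(4, total))) is false, then step=-24, then (((base - 7) * abs(step)) > (total + step)) is false, then total=-48, then returns 48. Both give 48.
verdict: equivalent


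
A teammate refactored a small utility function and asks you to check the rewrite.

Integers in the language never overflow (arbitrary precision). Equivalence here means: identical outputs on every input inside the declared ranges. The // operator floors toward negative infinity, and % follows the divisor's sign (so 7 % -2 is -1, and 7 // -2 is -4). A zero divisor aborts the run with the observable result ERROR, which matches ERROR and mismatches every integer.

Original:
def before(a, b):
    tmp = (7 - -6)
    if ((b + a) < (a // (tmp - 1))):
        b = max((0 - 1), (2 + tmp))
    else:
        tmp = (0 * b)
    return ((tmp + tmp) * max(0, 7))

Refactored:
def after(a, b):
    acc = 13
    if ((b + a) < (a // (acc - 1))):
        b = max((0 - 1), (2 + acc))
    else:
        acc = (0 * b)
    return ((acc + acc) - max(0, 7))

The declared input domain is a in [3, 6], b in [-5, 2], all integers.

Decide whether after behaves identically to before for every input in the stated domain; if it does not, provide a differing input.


These are not equivalent — on a=3, b=-5 the outputs split (182 vs 19).
before: tmp = 13; ((b + a) < (a // (tmp - 1))) -> true; b = 15; return 182
after: acc = 13; ((b + a) < (a // (acc - 1))) -> true; b = 15; return 19
verdict: not equivalent; witness: a=3, b=-5


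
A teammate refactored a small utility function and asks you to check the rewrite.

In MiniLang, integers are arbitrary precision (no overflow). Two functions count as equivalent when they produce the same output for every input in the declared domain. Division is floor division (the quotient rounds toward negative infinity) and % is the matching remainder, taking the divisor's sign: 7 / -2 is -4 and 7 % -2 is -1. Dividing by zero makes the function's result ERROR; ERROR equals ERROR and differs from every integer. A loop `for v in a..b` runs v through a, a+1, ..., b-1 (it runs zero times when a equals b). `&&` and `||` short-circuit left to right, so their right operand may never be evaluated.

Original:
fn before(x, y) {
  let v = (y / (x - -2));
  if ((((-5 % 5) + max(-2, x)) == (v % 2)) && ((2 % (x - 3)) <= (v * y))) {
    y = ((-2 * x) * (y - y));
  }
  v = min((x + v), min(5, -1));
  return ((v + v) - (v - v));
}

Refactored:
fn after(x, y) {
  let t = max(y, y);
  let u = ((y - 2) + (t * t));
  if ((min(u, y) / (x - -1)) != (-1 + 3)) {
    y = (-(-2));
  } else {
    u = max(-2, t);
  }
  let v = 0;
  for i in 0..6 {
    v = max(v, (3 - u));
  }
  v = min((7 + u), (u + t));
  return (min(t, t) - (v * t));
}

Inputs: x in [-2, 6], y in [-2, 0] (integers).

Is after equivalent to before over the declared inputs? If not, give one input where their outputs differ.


Evaluate both at x=-2, y=-2.
before: division by zero -> ERROR
after: t = -2; u = 0; ((min(u, y) / (x - -1)) != (-1 + 3)) -> false; u = -2; v = 0; [i=0]; v = 5; [i=1]; v = 5; [i=2]; v = 5; [i=3]; v = 5; [i=4]; v = 5; [i=5]; v = 5; v = -4; return -10
ERROR and -10 differ, so these are not the same function on this domain.
verdict: not equivalent; witness: x=-2, y=-2


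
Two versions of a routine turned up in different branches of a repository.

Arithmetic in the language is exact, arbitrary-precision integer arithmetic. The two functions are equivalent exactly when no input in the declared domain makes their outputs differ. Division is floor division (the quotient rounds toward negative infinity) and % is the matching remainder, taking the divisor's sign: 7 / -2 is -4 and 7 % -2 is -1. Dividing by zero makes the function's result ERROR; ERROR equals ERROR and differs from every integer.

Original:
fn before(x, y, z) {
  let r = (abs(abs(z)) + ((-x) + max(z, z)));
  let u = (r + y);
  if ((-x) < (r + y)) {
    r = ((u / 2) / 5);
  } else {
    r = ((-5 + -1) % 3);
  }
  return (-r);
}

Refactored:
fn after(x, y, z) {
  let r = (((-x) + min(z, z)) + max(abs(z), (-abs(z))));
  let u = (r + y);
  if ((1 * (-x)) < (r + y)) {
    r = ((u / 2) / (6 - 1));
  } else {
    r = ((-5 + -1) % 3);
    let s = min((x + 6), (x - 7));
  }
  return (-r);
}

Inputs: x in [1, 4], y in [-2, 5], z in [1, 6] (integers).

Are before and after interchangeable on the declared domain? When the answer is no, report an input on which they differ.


Equivalent. The suspicious edit (`max(z, z)` became `min(z, z)`) never changes the result for any input inside the declared domain.
Every one of the 192 inputs gives matching results.
Spot check at x=2, y=2, z=3 — before: r becomes 4; next u becomes 6; next ((-x) < (r + y)) evaluates to true; next r becomes 0; next final value 0. after: r becomes 4; next u becomes 6; next ((1 * (-x)) < (r + y)) evaluates to true; next r becomes 0; next final value 0. Both give 0.
verdict: equivalent


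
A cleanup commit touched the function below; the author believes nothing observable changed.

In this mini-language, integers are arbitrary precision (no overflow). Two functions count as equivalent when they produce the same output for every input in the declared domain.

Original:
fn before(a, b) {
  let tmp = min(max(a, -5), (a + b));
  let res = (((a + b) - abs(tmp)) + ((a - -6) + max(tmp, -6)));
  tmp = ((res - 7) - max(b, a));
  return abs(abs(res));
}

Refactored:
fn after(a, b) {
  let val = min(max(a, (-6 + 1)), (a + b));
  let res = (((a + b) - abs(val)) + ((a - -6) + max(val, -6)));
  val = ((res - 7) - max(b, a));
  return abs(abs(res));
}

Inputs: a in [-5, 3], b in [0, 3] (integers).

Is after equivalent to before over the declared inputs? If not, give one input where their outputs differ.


The two are interchangeable: constant usage differs, arithmetic usage differs, local variable names differ, and every declared input agrees.
Spot check at a=-2, b=3 — before: tmp = -2; res = 1; tmp = -9; return 1. after: val = -2; res = 1; val = -9; return 1. Both give 1.
An exhaustive pass over the 36 declared inputs shows identical outputs.
verdict: equivalent


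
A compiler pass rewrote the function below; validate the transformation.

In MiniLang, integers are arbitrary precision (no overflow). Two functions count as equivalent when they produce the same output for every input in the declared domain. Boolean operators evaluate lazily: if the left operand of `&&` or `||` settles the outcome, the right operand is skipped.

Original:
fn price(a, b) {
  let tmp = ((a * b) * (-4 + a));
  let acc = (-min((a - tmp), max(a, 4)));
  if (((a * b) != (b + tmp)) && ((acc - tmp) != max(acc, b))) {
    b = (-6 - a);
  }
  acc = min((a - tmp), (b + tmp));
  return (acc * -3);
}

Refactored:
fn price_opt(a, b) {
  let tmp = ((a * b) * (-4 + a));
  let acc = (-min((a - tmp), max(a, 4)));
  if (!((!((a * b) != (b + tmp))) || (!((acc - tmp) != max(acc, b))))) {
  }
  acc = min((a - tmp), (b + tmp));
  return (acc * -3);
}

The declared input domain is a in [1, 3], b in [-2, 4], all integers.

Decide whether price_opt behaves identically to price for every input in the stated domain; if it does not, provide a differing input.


On input a=1, b=-1, price returns 12 while price_opt returns 6.
verdict: not equivalent; witness: a=1, b=-1


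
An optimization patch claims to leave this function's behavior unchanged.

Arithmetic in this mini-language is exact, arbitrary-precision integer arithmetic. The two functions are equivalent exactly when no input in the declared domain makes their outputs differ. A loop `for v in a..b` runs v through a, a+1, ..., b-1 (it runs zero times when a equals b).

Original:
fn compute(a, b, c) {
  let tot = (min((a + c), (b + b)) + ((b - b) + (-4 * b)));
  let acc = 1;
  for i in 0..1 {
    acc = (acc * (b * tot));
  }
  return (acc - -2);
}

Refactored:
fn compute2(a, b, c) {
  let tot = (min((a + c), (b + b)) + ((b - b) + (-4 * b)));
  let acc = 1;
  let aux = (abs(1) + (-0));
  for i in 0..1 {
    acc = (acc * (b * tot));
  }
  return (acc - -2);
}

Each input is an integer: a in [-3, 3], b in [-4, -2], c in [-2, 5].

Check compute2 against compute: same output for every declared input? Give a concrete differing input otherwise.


Although statement counts differ; also arithmetic usage differs; also local variable names differ; also constant usage differs; also min/max/abs usage differs, 168/168 inputs agree.
verdict: equivalent


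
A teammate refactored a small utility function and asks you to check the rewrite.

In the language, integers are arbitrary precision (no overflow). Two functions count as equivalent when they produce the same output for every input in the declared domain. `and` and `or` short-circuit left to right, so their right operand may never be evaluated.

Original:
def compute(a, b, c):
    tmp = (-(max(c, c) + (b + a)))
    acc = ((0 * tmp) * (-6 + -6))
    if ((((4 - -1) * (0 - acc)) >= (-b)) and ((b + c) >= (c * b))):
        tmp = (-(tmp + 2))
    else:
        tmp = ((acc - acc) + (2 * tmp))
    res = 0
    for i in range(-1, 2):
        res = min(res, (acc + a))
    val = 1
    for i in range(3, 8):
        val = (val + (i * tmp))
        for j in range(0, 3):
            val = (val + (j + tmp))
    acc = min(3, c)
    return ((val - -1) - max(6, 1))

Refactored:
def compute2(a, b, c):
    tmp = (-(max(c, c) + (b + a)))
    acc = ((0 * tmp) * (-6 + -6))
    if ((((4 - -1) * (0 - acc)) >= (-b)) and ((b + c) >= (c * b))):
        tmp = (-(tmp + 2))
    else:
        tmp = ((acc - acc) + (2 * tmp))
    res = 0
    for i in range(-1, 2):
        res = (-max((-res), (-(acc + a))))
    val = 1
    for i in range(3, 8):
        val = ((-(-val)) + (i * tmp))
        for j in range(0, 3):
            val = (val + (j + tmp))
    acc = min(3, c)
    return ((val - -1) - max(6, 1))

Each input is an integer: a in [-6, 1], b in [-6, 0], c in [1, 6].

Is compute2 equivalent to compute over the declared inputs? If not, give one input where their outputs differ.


The two versions differ — the changes include min/max/abs usage differs.
Spot check at a=-3, b=-5, c=1 — compute: tmp=7, then acc=0, then ((((4 - -1) * (0 - acc)) >= (-b)) and ((b + c) >= (c * b))) is false, then tmp=14, then res=0, then (i=-1), then res=-3, then (i=0), then res=-3, then (i=1), then res=-3, then val=1, then (i=3), then val=43, then (j=0), then val=57, then (j=1), then val=72, then (j=2), then val=88, then (i=4), then val=144, then (j=0), then val=158, then (j=1), then val=173, then (j=2), then val=189, then (i=5), then val=259, then (j=0), then val=273, then (j=1), then val=288, then (j=2), then val=304, then (i=6), then val=388, then (j=0), then val=402, then (j=1), then val=417, then (j=2), then val=433, then (i=7), then val=531, then (j=0), then val=545, then (j=1), then val=560, then (j=2), then val=576, then acc=1, then returns 571. compute2: tmp=7, then acc=0, then ((((4 - -1) * (0 - acc)) >= (-b)) and ((b + c) >= (c * b))) is false, then tmp=14, then res=0, then (i=-1), then res=-3, then (i=0), then res=-3, then (i=1), then res=-3, then val=1, then (i=3), then val=43, then (j=0), then val=57, then (j=1), then val=72, then (j=2), then val=88, then (i=4), then val=144, then (j=0), then val=158, then (j=1), then val=173, then (j=2), then val=189, then (i=5), then val=259, then (j=0), then val=273, then (j=1), then val=288, then (j=2), then val=304, then (i=6), then val=388, then (j=0), then val=402, then (j=1), then val=417, then (j=2), then val=433, then (i=7), then val=531, then (j=0), then val=545, then (j=1), then val=560, then (j=2), then val=576, then acc=1, then returns 571. Both give 571.
Every one of the 336 inputs gives matching results.
verdict: equivalent
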